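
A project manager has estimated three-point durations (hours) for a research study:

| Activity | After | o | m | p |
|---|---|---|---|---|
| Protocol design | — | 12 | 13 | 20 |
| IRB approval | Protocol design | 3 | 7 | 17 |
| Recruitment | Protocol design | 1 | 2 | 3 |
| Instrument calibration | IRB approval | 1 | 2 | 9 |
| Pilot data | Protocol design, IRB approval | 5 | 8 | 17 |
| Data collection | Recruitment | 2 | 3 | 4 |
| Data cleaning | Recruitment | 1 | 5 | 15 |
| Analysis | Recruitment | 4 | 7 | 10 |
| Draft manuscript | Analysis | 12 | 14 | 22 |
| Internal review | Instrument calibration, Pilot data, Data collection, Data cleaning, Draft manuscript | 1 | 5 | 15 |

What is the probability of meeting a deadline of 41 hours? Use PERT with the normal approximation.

te_Protocol design = (12 + 4·13 + 20)/6 = 84/6 = 14; σ²_Protocol design = ((20−12)/6)² = 1.778
te_IRB approval = (3 + 4·7 + 17)/6 = 48/6 = 8; σ²_IRB approval = ((17−3)/6)² = 5.444
te_Recruitment = (1 + 4·2 + 3)/6 = 12/6 = 2; σ²_Recruitment = ((3−1)/6)² = 0.111
te_Instrument calibration = (1 + 4·2 + 9)/6 = 18/6 = 3; σ²_Instrument calibration = ((9−1)/6)² = 1.778
te_Pilot data = (5 + 4·8 + 17)/6 = 54/6 = 9; σ²_Pilot data = ((17−5)/6)² = 4.000
te_Data collection = (2 + 4·3 + 4)/6 = 18/6 = 3; σ²_Data collection = ((4−2)/6)² = 0.111
te_Data cleaning = (1 + 4·5 + 15)/6 = 36/6 = 6; σ²_Data cleaning = ((15−1)/6)² = 5.444
te_Analysis = (4 + 4·7 + 10)/6 = 42/6 = 7; σ²_Analysis = ((10−4)/6)² = 1.000
te_Draft manuscript = (12 + 4·14 + 22)/6 = 90/6 = 15; σ²_Draft manuscript = ((22−12)/6)² = 2.778
te_Internal review = (1 + 4·5 + 15)/6 = 36/6 = 6; σ²_Internal review = ((15−1)/6)² = 5.444

Forward pass:
ES_Protocol design = 0; EF_Protocol design = 14
ES_IRB approval = 14; EF_IRB approval = 14+8 = 22
ES_Recruitment = 14; EF_Recruitment = 14+2 = 16
ES_Instrument calibration = 22; EF_Instrument calibration = 22+3 = 25
ES_Pilot data = max(EF_Protocol design=14, EF_IRB approval=22) = 22; EF_Pilot data = 22+9 = 31
ES_Data collection = 16; EF_Data collection = 16+3 = 19
ES_Data cleaning = 16; EF_Data cleaning = 16+6 = 22
ES_Analysis = 16; EF_Analysis = 16+7 = 23
ES_Draft manuscript = 23; EF_Draft manuscript = 23+15 = 38
ES_Internal review = max(EF_Instrument calibration=25, EF_Pilot data=31, EF_Data collection=19, EF_Data cleaning=22, EF_Draft manuscript=38) = 38; EF_Internal review = 38+6 = 44
Expected project duration μ = 44 hours. Critical path: Protocol design → Recruitment → Analysis → Draft manuscript → Internal review.

Variance along critical path = 1.778 + 0.111 + 1.000 + 2.778 + 5.444 = 11.111; σ = √11.111 = 3.333 hours.
Z = (41 − 44) / 3.333 = -0.900
P(T ≤ 41) = Φ(-0.900) ≈ 0.184

0.184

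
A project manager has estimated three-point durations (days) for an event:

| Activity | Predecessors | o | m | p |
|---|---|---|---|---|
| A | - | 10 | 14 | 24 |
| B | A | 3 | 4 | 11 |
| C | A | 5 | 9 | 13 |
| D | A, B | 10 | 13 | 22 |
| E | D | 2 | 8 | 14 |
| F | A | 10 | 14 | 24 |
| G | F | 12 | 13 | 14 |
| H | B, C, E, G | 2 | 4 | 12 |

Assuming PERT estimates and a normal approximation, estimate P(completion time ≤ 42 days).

0.053

te_A = (10 + 4·14 + 24)/6 = 90/6 = 15; σ²_A = ((24−10)/6)² = 5.444
te_B = (3 + 4·4 + 11)/6 = 30/6 = 5; σ²_B = ((11−3)/6)² = 1.778
te_C = (5 + 4·9 + 13)/6 = 54/6 = 9; σ²_C = ((13−5)/6)² = 1.778
te_D = (10 + 4·13 + 22)/6 = 84/6 = 14; σ²_D = ((22−10)/6)² = 4.000
te_E = (2 + 4·8 + 14)/6 = 48/6 = 8; σ²_E = ((14−2)/6)² = 4.000
te_F = (10 + 4·14 + 24)/6 = 90/6 = 15; σ²_F = ((24−10)/6)² = 5.444
te_G = (12 + 4·13 + 14)/6 = 78/6 = 13; σ²_G = ((14−12)/6)² = 0.111
te_H = (2 + 4·4 + 12)/6 = 30/6 = 5; σ²_H = ((12−2)/6)² = 2.778

Forward pass:
ES_A = 0; EF_A = 15
ES_B = 15; EF_B = 15+5 = 20
ES_C = 15; EF_C = 15+9 = 24
ES_D = max(EF_A=15, EF_B=20) = 20; EF_D = 20+14 = 34
ES_E = 34; EF_E = 34+8 = 42
ES_F = 15; EF_F = 15+15 = 30
ES_G = 30; EF_G = 30+13 = 43
ES_H = max(EF_B=20, EF_C=24, EF_E=42, EF_G=43) = 43; EF_H = 43+5 = 48
Expected project duration μ = 48 days. Critical path: A → F → G → H.

Variance along critical path = 5.444 + 5.444 + 0.111 + 2.778 = 13.778; σ = √13.778 = 3.712 days.
Z = (42 − 48) / 3.712 = -1.616
P(T ≤ 42) = Φ(-1.616) ≈ 0.053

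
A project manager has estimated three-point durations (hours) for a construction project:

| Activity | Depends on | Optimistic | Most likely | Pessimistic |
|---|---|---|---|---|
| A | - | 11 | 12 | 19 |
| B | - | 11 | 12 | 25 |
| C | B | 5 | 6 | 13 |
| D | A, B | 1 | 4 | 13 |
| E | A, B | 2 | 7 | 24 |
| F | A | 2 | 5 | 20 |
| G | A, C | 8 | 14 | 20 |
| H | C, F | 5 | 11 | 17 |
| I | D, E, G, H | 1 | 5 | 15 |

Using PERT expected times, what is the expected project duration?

41 hours

te_A = (11 + 4·12 + 19)/6 = 78/6 = 13
te_B = (11 + 4·12 + 25)/6 = 84/6 = 14
te_C = (5 + 4·6 + 13)/6 = 42/6 = 7
te_D = (1 + 4·4 + 13)/6 = 30/6 = 5
te_E = (2 + 4·7 + 24)/6 = 54/6 = 9
te_F = (2 + 4·5 + 20)/6 = 42/6 = 7
te_G = (8 + 4·14 + 20)/6 = 84/6 = 14
te_H = (5 + 4·11 + 17)/6 = 66/6 = 11
te_I = (1 + 4·5 + 15)/6 = 36/6 = 6

Forward pass:
ES_A = 0; EF_A = 13
ES_B = 0; EF_B = 14
ES_C = 14; EF_C = 14+7 = 21
ES_D = max(EF_A=13, EF_B=14) = 14; EF_D = 14+5 = 19
ES_E = max(EF_A=13, EF_B=14) = 14; EF_E = 14+9 = 23
ES_F = 13; EF_F = 13+7 = 20
ES_G = max(EF_A=13, EF_C=21) = 21; EF_G = 21+14 = 35
ES_H = max(EF_C=21, EF_F=20) = 21; EF_H = 21+11 = 32
ES_I = max(EF_D=19, EF_E=23, EF_G=35, EF_H=32) = 35; EF_I = 35+6 = 41
Expected project duration μ = 41 hours. Critical path: B → C → G → I.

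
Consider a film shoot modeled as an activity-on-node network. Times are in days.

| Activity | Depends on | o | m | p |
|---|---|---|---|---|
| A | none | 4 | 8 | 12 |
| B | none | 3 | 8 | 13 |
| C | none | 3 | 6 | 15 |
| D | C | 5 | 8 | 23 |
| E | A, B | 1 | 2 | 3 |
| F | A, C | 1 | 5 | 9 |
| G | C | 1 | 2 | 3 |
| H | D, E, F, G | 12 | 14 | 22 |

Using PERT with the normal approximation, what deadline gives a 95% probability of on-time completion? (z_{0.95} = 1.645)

te_A = (4 + 4·8 + 12)/6 = 48/6 = 8; σ²_A = ((12−4)/6)² = 1.778
te_B = (3 + 4·8 + 13)/6 = 48/6 = 8; σ²_B = ((13−3)/6)² = 2.778
te_C = (3 + 4·6 + 15)/6 = 42/6 = 7; σ²_C = ((15−3)/6)² = 4.000
te_D = (5 + 4·8 + 23)/6 = 60/6 = 10; σ²_D = ((23−5)/6)² = 9.000
te_E = (1 + 4·2 + 3)/6 = 12/6 = 2; σ²_E = ((3−1)/6)² = 0.111
te_F = (1 + 4·5 + 9)/6 = 30/6 = 5; σ²_F = ((9−1)/6)² = 1.778
te_G = (1 + 4·2 + 3)/6 = 12/6 = 2; σ²_G = ((3−1)/6)² = 0.111
te_H = (12 + 4·14 + 22)/6 = 90/6 = 15; σ²_H = ((22−12)/6)² = 2.778

Forward pass:
ES_A = 0; EF_A = 8
ES_B = 0; EF_B = 8
ES_C = 0; EF_C = 7
ES_D = 7; EF_D = 7+10 = 17
ES_E = max(EF_A=8, EF_B=8) = 8; EF_E = 8+2 = 10
ES_F = max(EF_A=8, EF_C=7) = 8; EF_F = 8+5 = 13
ES_G = 7; EF_G = 7+2 = 9
ES_H = max(EF_D=17, EF_E=10, EF_F=13, EF_G=9) = 17; EF_H = 17+15 = 32
Expected project duration μ = 32 days. Critical path: C → D → H.

Variance along critical path = 4.000 + 9.000 + 2.778 = 15.778; σ = 3.972 days.
D = μ + z·σ = 32 + 1.645·3.972 = 38.5 days

38.5 days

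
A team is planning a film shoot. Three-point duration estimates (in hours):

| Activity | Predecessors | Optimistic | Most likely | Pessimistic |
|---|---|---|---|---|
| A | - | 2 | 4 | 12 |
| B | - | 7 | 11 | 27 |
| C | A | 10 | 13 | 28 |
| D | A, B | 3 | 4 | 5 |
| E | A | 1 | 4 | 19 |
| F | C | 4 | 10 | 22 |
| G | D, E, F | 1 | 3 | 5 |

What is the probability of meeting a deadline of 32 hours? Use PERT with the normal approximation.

te_A = (2 + 4·4 + 12)/6 = 30/6 = 5; σ²_A = ((12−2)/6)² = 2.778
te_B = (7 + 4·11 + 27)/6 = 78/6 = 13; σ²_B = ((27−7)/6)² = 11.111
te_C = (10 + 4·13 + 28)/6 = 90/6 = 15; σ²_C = ((28−10)/6)² = 9.000
te_D = (3 + 4·4 + 5)/6 = 24/6 = 4; σ²_D = ((5−3)/6)² = 0.111
te_E = (1 + 4·4 + 19)/6 = 36/6 = 6; σ²_E = ((19−1)/6)² = 9.000
te_F = (4 + 4·10 + 22)/6 = 66/6 = 11; σ²_F = ((22−4)/6)² = 9.000
te_G = (1 + 4·3 + 5)/6 = 18/6 = 3; σ²_G = ((5−1)/6)² = 0.444

Forward pass:
ES_A = 0; EF_A = 5
ES_B = 0; EF_B = 13
ES_C = 5; EF_C = 5+15 = 20
ES_D = max(EF_A=5, EF_B=13) = 13; EF_D = 13+4 = 17
ES_E = 5; EF_E = 5+6 = 11
ES_F = 20; EF_F = 20+11 = 31
ES_G = max(EF_D=17, EF_E=11, EF_F=31) = 31; EF_G = 31+3 = 34
Expected project duration μ = 34 hours. Critical path: A → C → F → G.

Variance along critical path = 2.778 + 9.000 + 9.000 + 0.444 = 21.222; σ = √21.222 = 4.607 hours.
Z = (32 − 34) / 4.607 = -0.434
P(T ≤ 32) = Φ(-0.434) ≈ 0.332

0.332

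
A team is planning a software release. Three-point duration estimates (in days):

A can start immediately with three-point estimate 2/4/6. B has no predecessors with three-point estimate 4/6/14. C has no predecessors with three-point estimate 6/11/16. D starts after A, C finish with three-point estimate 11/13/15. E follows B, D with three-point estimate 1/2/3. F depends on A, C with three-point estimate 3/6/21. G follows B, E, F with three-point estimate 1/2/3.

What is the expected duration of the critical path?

28 days

te_A = (2 + 4·4 + 6)/6 = 24/6 = 4
te_B = (4 + 4·6 + 14)/6 = 42/6 = 7
te_C = (6 + 4·11 + 16)/6 = 66/6 = 11
te_D = (11 + 4·13 + 15)/6 = 78/6 = 13
te_E = (1 + 4·2 + 3)/6 = 12/6 = 2
te_F = (3 + 4·6 + 21)/6 = 48/6 = 8
te_G = (1 + 4·2 + 3)/6 = 12/6 = 2

Forward pass:
ES_A = 0; EF_A = 4
ES_B = 0; EF_B = 7
ES_C = 0; EF_C = 11
ES_D = max(EF_A=4, EF_C=11) = 11; EF_D = 11+13 = 24
ES_E = max(EF_B=7, EF_D=24) = 24; EF_E = 24+2 = 26
ES_F = max(EF_A=4, EF_C=11) = 11; EF_F = 11+8 = 19
ES_G = max(EF_B=7, EF_E=26, EF_F=19) = 26; EF_G = 26+2 = 28
Expected project duration μ = 28 days. Critical path: C → D → E → G.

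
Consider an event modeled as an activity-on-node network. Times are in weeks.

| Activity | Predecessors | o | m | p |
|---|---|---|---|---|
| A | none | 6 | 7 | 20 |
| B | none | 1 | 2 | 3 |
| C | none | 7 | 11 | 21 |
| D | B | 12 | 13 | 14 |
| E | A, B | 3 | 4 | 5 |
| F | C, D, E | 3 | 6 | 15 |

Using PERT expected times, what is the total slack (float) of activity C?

3 weeks

te_A = (6 + 4·7 + 20)/6 = 54/6 = 9
te_B = (1 + 4·2 + 3)/6 = 12/6 = 2
te_C = (7 + 4·11 + 21)/6 = 72/6 = 12
te_D = (12 + 4·13 + 14)/6 = 78/6 = 13
te_E = (3 + 4·4 + 5)/6 = 24/6 = 4
te_F = (3 + 4·6 + 15)/6 = 42/6 = 7

Forward pass:
ES_A = 0; EF_A = 9
ES_B = 0; EF_B = 2
ES_C = 0; EF_C = 12
ES_D = 2; EF_D = 2+13 = 15
ES_E = max(EF_A=9, EF_B=2) = 9; EF_E = 9+4 = 13
ES_F = max(EF_C=12, EF_D=15, EF_E=13) = 15; EF_F = 15+7 = 22
Expected project duration μ = 22 weeks. Critical path: B → D → F.

Backward pass:
LF_F = 22; LS_F = 22−7 = 15
LF_E = LS_F = 15; LS_E = 15−4 = 11
LF_D = LS_F = 15; LS_D = 15−13 = 2
LF_C = LS_F = 15; LS_C = 15−12 = 3
LF_B = min(LS_D=2, LS_E=11) = 2; LS_B = 2−2 = 0
LF_A = LS_E = 11; LS_A = 11−9 = 2
Slack_C = LS_C − ES_C = 3 − 0 = 3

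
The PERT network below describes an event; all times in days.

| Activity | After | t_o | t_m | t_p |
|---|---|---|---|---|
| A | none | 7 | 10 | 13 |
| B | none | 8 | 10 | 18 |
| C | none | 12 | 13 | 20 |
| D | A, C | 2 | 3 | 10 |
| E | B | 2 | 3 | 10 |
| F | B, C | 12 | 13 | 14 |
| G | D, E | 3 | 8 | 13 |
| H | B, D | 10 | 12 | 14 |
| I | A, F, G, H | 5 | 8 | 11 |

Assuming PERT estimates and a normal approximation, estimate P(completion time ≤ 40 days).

0.814

te_A = (7 + 4·10 + 13)/6 = 60/6 = 10; σ²_A = ((13−7)/6)² = 1.000
te_B = (8 + 4·10 + 18)/6 = 66/6 = 11; σ²_B = ((18−8)/6)² = 2.778
te_C = (12 + 4·13 + 20)/6 = 84/6 = 14; σ²_C = ((20−12)/6)² = 1.778
te_D = (2 + 4·3 + 10)/6 = 24/6 = 4; σ²_D = ((10−2)/6)² = 1.778
te_E = (2 + 4·3 + 10)/6 = 24/6 = 4; σ²_E = ((10−2)/6)² = 1.778
te_F = (12 + 4·13 + 14)/6 = 78/6 = 13; σ²_F = ((14−12)/6)² = 0.111
te_G = (3 + 4·8 + 13)/6 = 48/6 = 8; σ²_G = ((13−3)/6)² = 2.778
te_H = (10 + 4·12 + 14)/6 = 72/6 = 12; σ²_H = ((14−10)/6)² = 0.444
te_I = (5 + 4·8 + 11)/6 = 48/6 = 8; σ²_I = ((11−5)/6)² = 1.000

Forward pass:
ES_A = 0; EF_A = 10
ES_B = 0; EF_B = 11
ES_C = 0; EF_C = 14
ES_D = max(EF_A=10, EF_C=14) = 14; EF_D = 14+4 = 18
ES_E = 11; EF_E = 11+4 = 15
ES_F = max(EF_B=11, EF_C=14) = 14; EF_F = 14+13 = 27
ES_G = max(EF_D=18, EF_E=15) = 18; EF_G = 18+8 = 26
ES_H = max(EF_B=11, EF_D=18) = 18; EF_H = 18+12 = 30
ES_I = max(EF_A=10, EF_F=27, EF_G=26, EF_H=30) = 30; EF_I = 30+8 = 38
Expected project duration μ = 38 days. Critical path: C → D → H → I.

Variance along critical path = 1.778 + 1.778 + 0.444 + 1.000 = 5.000; σ = √5.000 = 2.236 days.
Z = (40 − 38) / 2.236 = 0.894
P(T ≤ 40) = Φ(0.894) ≈ 0.814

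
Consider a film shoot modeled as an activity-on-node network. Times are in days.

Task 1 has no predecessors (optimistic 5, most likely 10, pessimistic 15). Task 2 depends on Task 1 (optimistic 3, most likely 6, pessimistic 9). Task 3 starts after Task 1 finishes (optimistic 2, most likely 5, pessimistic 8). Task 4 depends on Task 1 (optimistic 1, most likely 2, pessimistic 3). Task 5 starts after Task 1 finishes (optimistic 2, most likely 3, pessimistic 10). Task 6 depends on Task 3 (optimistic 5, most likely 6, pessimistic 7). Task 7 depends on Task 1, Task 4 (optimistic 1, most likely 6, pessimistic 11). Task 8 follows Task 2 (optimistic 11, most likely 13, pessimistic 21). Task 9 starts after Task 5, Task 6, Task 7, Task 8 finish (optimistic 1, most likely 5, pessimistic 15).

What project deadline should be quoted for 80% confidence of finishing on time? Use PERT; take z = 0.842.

38.9 days

te_Task 1 = (5 + 4·10 + 15)/6 = 60/6 = 10; σ²_Task 1 = ((15−5)/6)² = 2.778
te_Task 2 = (3 + 4·6 + 9)/6 = 36/6 = 6; σ²_Task 2 = ((9−3)/6)² = 1.000
te_Task 3 = (2 + 4·5 + 8)/6 = 30/6 = 5; σ²_Task 3 = ((8−2)/6)² = 1.000
te_Task 4 = (1 + 4·2 + 3)/6 = 12/6 = 2; σ²_Task 4 = ((3−1)/6)² = 0.111
te_Task 5 = (2 + 4·3 + 10)/6 = 24/6 = 4; σ²_Task 5 = ((10−2)/6)² = 1.778
te_Task 6 = (5 + 4·6 + 7)/6 = 36/6 = 6; σ²_Task 6 = ((7−5)/6)² = 0.111
te_Task 7 = (1 + 4·6 + 11)/6 = 36/6 = 6; σ²_Task 7 = ((11−1)/6)² = 2.778
te_Task 8 = (11 + 4·13 + 21)/6 = 84/6 = 14; σ²_Task 8 = ((21−11)/6)² = 2.778
te_Task 9 = (1 + 4·5 + 15)/6 = 36/6 = 6; σ²_Task 9 = ((15−1)/6)² = 5.444

Forward pass:
ES_Task 1 = 0; EF_Task 1 = 10
ES_Task 2 = 10; EF_Task 2 = 10+6 = 16
ES_Task 3 = 10; EF_Task 3 = 10+5 = 15
ES_Task 4 = 10; EF_Task 4 = 10+2 = 12
ES_Task 5 = 10; EF_Task 5 = 10+4 = 14
ES_Task 6 = 15; EF_Task 6 = 15+6 = 21
ES_Task 7 = max(EF_Task 1=10, EF_Task 4=12) = 12; EF_Task 7 = 12+6 = 18
ES_Task 8 = 16; EF_Task 8 = 16+14 = 30
ES_Task 9 = max(EF_Task 5=14, EF_Task 6=21, EF_Task 7=18, EF_Task 8=30) = 30; EF_Task 9 = 30+6 = 36
Expected project duration μ = 36 days. Critical path: Task 1 → Task 2 → Task 8 → Task 9.

Variance along critical path = 2.778 + 1.000 + 2.778 + 5.444 = 12.000; σ = 3.464 days.
D = μ + z·σ = 36 + 0.842·3.464 = 38.9 days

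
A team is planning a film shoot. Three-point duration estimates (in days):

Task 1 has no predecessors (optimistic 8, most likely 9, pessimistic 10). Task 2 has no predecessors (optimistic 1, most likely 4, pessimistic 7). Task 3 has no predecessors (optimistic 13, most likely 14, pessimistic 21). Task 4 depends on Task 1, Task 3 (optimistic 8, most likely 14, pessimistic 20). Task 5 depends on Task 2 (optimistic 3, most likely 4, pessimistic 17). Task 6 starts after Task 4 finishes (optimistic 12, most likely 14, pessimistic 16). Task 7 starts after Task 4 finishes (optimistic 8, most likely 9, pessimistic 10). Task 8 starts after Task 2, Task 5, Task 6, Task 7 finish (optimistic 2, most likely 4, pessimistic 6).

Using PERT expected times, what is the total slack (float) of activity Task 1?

6 days

te_Task 1 = (8 + 4·9 + 10)/6 = 54/6 = 9
te_Task 2 = (1 + 4·4 + 7)/6 = 24/6 = 4
te_Task 3 = (13 + 4·14 + 21)/6 = 90/6 = 15
te_Task 4 = (8 + 4·14 + 20)/6 = 84/6 = 14
te_Task 5 = (3 + 4·4 + 17)/6 = 36/6 = 6
te_Task 6 = (12 + 4·14 + 16)/6 = 84/6 = 14
te_Task 7 = (8 + 4·9 + 10)/6 = 54/6 = 9
te_Task 8 = (2 + 4·4 + 6)/6 = 24/6 = 4

Forward pass:
ES_Task 1 = 0; EF_Task 1 = 9
ES_Task 2 = 0; EF_Task 2 = 4
ES_Task 3 = 0; EF_Task 3 = 15
ES_Task 4 = max(EF_Task 1=9, EF_Task 3=15) = 15; EF_Task 4 = 15+14 = 29
ES_Task 5 = 4; EF_Task 5 = 4+6 = 10
ES_Task 6 = 29; EF_Task 6 = 29+14 = 43
ES_Task 7 = 29; EF_Task 7 = 29+9 = 38
ES_Task 8 = max(EF_Task 2=4, EF_Task 5=10, EF_Task 6=43, EF_Task 7=38) = 43; EF_Task 8 = 43+4 = 47
Expected project duration μ = 47 days. Critical path: Task 3 → Task 4 → Task 6 → Task 8.

Backward pass:
LF_Task 8 = 47; LS_Task 8 = 47−4 = 43
LF_Task 7 = LS_Task 8 = 43; LS_Task 7 = 43−9 = 34
LF_Task 6 = LS_Task 8 = 43; LS_Task 6 = 43−14 = 29
LF_Task 5 = LS_Task 8 = 43; LS_Task 5 = 43−6 = 37
LF_Task 4 = min(LS_Task 6=29, LS_Task 7=34) = 29; LS_Task 4 = 29−14 = 15
LF_Task 3 = LS_Task 4 = 15; LS_Task 3 = 15−15 = 0
LF_Task 2 = min(LS_Task 5=37, LS_Task 8=43) = 37; LS_Task 2 = 37−4 = 33
LF_Task 1 = LS_Task 4 = 15; LS_Task 1 = 15−9 = 6
Slack_Task 1 = LS_Task 1 − ES_Task 1 = 6 − 0 = 6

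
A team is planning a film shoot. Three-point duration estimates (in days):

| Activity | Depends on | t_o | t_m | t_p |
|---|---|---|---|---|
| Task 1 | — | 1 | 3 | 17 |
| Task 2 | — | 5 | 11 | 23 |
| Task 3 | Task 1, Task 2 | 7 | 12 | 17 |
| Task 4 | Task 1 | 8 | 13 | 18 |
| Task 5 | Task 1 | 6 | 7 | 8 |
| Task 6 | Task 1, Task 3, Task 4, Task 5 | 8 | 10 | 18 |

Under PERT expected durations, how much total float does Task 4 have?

te_Task 1 = (1 + 4·3 + 17)/6 = 30/6 = 5
te_Task 2 = (5 + 4·11 + 23)/6 = 72/6 = 12
te_Task 3 = (7 + 4·12 + 17)/6 = 72/6 = 12
te_Task 4 = (8 + 4·13 + 18)/6 = 78/6 = 13
te_Task 5 = (6 + 4·7 + 8)/6 = 42/6 = 7
te_Task 6 = (8 + 4·10 + 18)/6 = 66/6 = 11

Forward pass:
ES_Task 1 = 0; EF_Task 1 = 5
ES_Task 2 = 0; EF_Task 2 = 12
ES_Task 3 = max(EF_Task 1=5, EF_Task 2=12) = 12; EF_Task 3 = 12+12 = 24
ES_Task 4 = 5; EF_Task 4 = 5+13 = 18
ES_Task 5 = 5; EF_Task 5 = 5+7 = 12
ES_Task 6 = max(EF_Task 1=5, EF_Task 3=24, EF_Task 4=18, EF_Task 5=12) = 24; EF_Task 6 = 24+11 = 35
Expected project duration μ = 35 days. Critical path: Task 2 → Task 3 → Task 6.

Backward pass:
LF_Task 6 = 35; LS_Task 6 = 35−11 = 24
LF_Task 5 = LS_Task 6 = 24; LS_Task 5 = 24−7 = 17
LF_Task 4 = LS_Task 6 = 24; LS_Task 4 = 24−13 = 11
LF_Task 3 = LS_Task 6 = 24; LS_Task 3 = 24−12 = 12
LF_Task 2 = LS_Task 3 = 12; LS_Task 2 = 12−12 = 0
LF_Task 1 = min(LS_Task 3=12, LS_Task 4=11, LS_Task 5=17, LS_Task 6=24) = 11; LS_Task 1 = 11−5 = 6
Slack_Task 4 = LS_Task 4 − ES_Task 4 = 11 − 5 = 6

6 days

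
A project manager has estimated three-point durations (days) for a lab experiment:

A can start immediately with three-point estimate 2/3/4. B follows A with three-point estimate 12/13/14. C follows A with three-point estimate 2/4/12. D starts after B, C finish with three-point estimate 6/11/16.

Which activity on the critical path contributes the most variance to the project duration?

te_A = (2 + 4·3 + 4)/6 = 18/6 = 3; σ²_A = ((4−2)/6)² = 0.111
te_B = (12 + 4·13 + 14)/6 = 78/6 = 13; σ²_B = ((14−12)/6)² = 0.111
te_C = (2 + 4·4 + 12)/6 = 30/6 = 5; σ²_C = ((12−2)/6)² = 2.778
te_D = (6 + 4·11 + 16)/6 = 66/6 = 11; σ²_D = ((16−6)/6)² = 2.778

Forward pass:
ES_A = 0; EF_A = 3
ES_B = 3; EF_B = 3+13 = 16
ES_C = 3; EF_C = 3+5 = 8
ES_D = max(EF_B=16, EF_C=8) = 16; EF_D = 16+11 = 27
Expected project duration μ = 27 days. Critical path: A → B → D.

Variances on critical path: σ²_A=0.111, σ²_B=0.111, σ²_D=2.778.
Largest is σ²_D = 2.778.

D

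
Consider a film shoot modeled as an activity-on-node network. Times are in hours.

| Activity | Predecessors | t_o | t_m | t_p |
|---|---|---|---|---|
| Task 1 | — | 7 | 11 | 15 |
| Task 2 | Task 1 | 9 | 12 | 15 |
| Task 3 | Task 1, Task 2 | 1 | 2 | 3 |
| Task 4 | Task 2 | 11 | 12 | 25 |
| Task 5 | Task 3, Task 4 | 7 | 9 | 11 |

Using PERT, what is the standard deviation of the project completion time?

2.94 hours

te_Task 1 = (7 + 4·11 + 15)/6 = 66/6 = 11; σ²_Task 1 = ((15−7)/6)² = 1.778
te_Task 2 = (9 + 4·12 + 15)/6 = 72/6 = 12; σ²_Task 2 = ((15−9)/6)² = 1.000
te_Task 3 = (1 + 4·2 + 3)/6 = 12/6 = 2; σ²_Task 3 = ((3−1)/6)² = 0.111
te_Task 4 = (11 + 4·12 + 25)/6 = 84/6 = 14; σ²_Task 4 = ((25−11)/6)² = 5.444
te_Task 5 = (7 + 4·9 + 11)/6 = 54/6 = 9; σ²_Task 5 = ((11−7)/6)² = 0.444

Forward pass:
ES_Task 1 = 0; EF_Task 1 = 11
ES_Task 2 = 11; EF_Task 2 = 11+12 = 23
ES_Task 3 = max(EF_Task 1=11, EF_Task 2=23) = 23; EF_Task 3 = 23+2 = 25
ES_Task 4 = 23; EF_Task 4 = 23+14 = 37
ES_Task 5 = max(EF_Task 3=25, EF_Task 4=37) = 37; EF_Task 5 = 37+9 = 46
Expected project duration μ = 46 hours. Critical path: Task 1 → Task 2 → Task 4 → Task 5.

Variance along critical path = 1.778 + 1.000 + 5.444 + 0.444 = 8.667
σ = √8.667 = 2.944 hours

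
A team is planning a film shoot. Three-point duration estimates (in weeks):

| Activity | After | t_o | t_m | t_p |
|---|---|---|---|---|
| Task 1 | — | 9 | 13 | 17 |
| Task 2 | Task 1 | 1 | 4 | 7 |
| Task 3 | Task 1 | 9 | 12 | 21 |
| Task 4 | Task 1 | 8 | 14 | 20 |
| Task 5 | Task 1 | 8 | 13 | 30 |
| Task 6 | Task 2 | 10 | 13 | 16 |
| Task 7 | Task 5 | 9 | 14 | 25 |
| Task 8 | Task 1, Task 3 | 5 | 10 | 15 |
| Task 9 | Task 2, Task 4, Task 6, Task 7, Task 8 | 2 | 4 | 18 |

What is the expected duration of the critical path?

49 weeks

te_Task 1 = (9 + 4·13 + 17)/6 = 78/6 = 13
te_Task 2 = (1 + 4·4 + 7)/6 = 24/6 = 4
te_Task 3 = (9 + 4·12 + 21)/6 = 78/6 = 13
te_Task 4 = (8 + 4·14 + 20)/6 = 84/6 = 14
te_Task 5 = (8 + 4·13 + 30)/6 = 90/6 = 15
te_Task 6 = (10 + 4·13 + 16)/6 = 78/6 = 13
te_Task 7 = (9 + 4·14 + 25)/6 = 90/6 = 15
te_Task 8 = (5 + 4·10 + 15)/6 = 60/6 = 10
te_Task 9 = (2 + 4·4 + 18)/6 = 36/6 = 6

Forward pass:
ES_Task 1 = 0; EF_Task 1 = 13
ES_Task 2 = 13; EF_Task 2 = 13+4 = 17
ES_Task 3 = 13; EF_Task 3 = 13+13 = 26
ES_Task 4 = 13; EF_Task 4 = 13+14 = 27
ES_Task 5 = 13; EF_Task 5 = 13+15 = 28
ES_Task 6 = 17; EF_Task 6 = 17+13 = 30
ES_Task 7 = 28; EF_Task 7 = 28+15 = 43
ES_Task 8 = max(EF_Task 1=13, EF_Task 3=26) = 26; EF_Task 8 = 26+10 = 36
ES_Task 9 = max(EF_Task 2=17, EF_Task 4=27, EF_Task 6=30, EF_Task 7=43, EF_Task 8=36) = 43; EF_Task 9 = 43+6 = 49
Expected project duration μ = 49 weeks. Critical path: Task 1 → Task 5 → Task 7 → Task 9.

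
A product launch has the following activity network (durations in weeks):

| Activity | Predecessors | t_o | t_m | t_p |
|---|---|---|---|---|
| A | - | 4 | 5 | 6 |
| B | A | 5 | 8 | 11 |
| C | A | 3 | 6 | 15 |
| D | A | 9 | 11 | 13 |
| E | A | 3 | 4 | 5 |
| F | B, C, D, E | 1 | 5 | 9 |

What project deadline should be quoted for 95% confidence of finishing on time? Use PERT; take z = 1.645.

23.5 weeks

te_A = (4 + 4·5 + 6)/6 = 30/6 = 5; σ²_A = ((6−4)/6)² = 0.111
te_B = (5 + 4·8 + 11)/6 = 48/6 = 8; σ²_B = ((11−5)/6)² = 1.000
te_C = (3 + 4·6 + 15)/6 = 42/6 = 7; σ²_C = ((15−3)/6)² = 4.000
te_D = (9 + 4·11 + 13)/6 = 66/6 = 11; σ²_D = ((13−9)/6)² = 0.444
te_E = (3 + 4·4 + 5)/6 = 24/6 = 4; σ²_E = ((5−3)/6)² = 0.111
te_F = (1 + 4·5 + 9)/6 = 30/6 = 5; σ²_F = ((9−1)/6)² = 1.778

Forward pass:
ES_A = 0; EF_A = 5
ES_B = 5; EF_B = 5+8 = 13
ES_C = 5; EF_C = 5+7 = 12
ES_D = 5; EF_D = 5+11 = 16
ES_E = 5; EF_E = 5+4 = 9
ES_F = max(EF_B=13, EF_C=12, EF_D=16, EF_E=9) = 16; EF_F = 16+5 = 21
Expected project duration μ = 21 weeks. Critical path: A → D → F.

Variance along critical path = 0.111 + 0.444 + 1.778 = 2.333; σ = 1.528 weeks.
D = μ + z·σ = 21 + 1.645·1.528 = 23.5 weeks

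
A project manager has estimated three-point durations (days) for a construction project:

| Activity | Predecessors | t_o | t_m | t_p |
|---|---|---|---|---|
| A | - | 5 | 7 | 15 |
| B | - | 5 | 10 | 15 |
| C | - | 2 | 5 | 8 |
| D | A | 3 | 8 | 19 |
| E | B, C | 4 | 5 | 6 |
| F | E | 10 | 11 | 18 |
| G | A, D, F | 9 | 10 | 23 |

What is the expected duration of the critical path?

39 days

te_A = (5 + 4·7 + 15)/6 = 48/6 = 8
te_B = (5 + 4·10 + 15)/6 = 60/6 = 10
te_C = (2 + 4·5 + 8)/6 = 30/6 = 5
te_D = (3 + 4·8 + 19)/6 = 54/6 = 9
te_E = (4 + 4·5 + 6)/6 = 30/6 = 5
te_F = (10 + 4·11 + 18)/6 = 72/6 = 12
te_G = (9 + 4·10 + 23)/6 = 72/6 = 12

Forward pass:
ES_A = 0; EF_A = 8
ES_B = 0; EF_B = 10
ES_C = 0; EF_C = 5
ES_D = 8; EF_D = 8+9 = 17
ES_E = max(EF_B=10, EF_C=5) = 10; EF_E = 10+5 = 15
ES_F = 15; EF_F = 15+12 = 27
ES_G = max(EF_A=8, EF_D=17, EF_F=27) = 27; EF_G = 27+12 = 39
Expected project duration μ = 39 days. Critical path: B → E → F → G.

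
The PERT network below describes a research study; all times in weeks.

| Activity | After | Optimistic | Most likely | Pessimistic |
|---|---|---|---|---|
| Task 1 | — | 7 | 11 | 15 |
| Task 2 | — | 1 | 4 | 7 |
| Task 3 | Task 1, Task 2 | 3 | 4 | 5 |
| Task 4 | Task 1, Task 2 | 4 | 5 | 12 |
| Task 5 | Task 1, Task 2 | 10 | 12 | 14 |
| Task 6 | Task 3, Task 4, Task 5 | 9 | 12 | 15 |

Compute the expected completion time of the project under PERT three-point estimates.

te_Task 1 = (7 + 4·11 + 15)/6 = 66/6 = 11
te_Task 2 = (1 + 4·4 + 7)/6 = 24/6 = 4
te_Task 3 = (3 + 4·4 + 5)/6 = 24/6 = 4
te_Task 4 = (4 + 4·5 + 12)/6 = 36/6 = 6
te_Task 5 = (10 + 4·12 + 14)/6 = 72/6 = 12
te_Task 6 = (9 + 4·12 + 15)/6 = 72/6 = 12

Forward pass:
ES_Task 1 = 0; EF_Task 1 = 11
ES_Task 2 = 0; EF_Task 2 = 4
ES_Task 3 = max(EF_Task 1=11, EF_Task 2=4) = 11; EF_Task 3 = 11+4 = 15
ES_Task 4 = max(EF_Task 1=11, EF_Task 2=4) = 11; EF_Task 4 = 11+6 = 17
ES_Task 5 = max(EF_Task 1=11, EF_Task 2=4) = 11; EF_Task 5 = 11+12 = 23
ES_Task 6 = max(EF_Task 3=15, EF_Task 4=17, EF_Task 5=23) = 23; EF_Task 6 = 23+12 = 35
Expected project duration μ = 35 weeks. Critical path: Task 1 → Task 5 → Task 6.

35 weeks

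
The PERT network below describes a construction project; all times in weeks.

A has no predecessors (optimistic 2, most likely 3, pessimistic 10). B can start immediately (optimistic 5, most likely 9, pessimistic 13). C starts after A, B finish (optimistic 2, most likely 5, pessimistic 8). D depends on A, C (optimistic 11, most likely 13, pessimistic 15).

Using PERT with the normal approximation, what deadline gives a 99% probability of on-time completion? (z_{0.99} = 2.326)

te_A = (2 + 4·3 + 10)/6 = 24/6 = 4; σ²_A = ((10−2)/6)² = 1.778
te_B = (5 + 4·9 + 13)/6 = 54/6 = 9; σ²_B = ((13−5)/6)² = 1.778
te_C = (2 + 4·5 + 8)/6 = 30/6 = 5; σ²_C = ((8−2)/6)² = 1.000
te_D = (11 + 4·13 + 15)/6 = 78/6 = 13; σ²_D = ((15−11)/6)² = 0.444

Forward pass:
ES_A = 0; EF_A = 4
ES_B = 0; EF_B = 9
ES_C = max(EF_A=4, EF_B=9) = 9; EF_C = 9+5 = 14
ES_D = max(EF_A=4, EF_C=14) = 14; EF_D = 14+13 = 27
Expected project duration μ = 27 weeks. Critical path: B → C → D.

Variance along critical path = 1.778 + 1.000 + 0.444 = 3.222; σ = 1.795 weeks.
D = μ + z·σ = 27 + 2.326·1.795 = 31.2 weeks

31.2 weeks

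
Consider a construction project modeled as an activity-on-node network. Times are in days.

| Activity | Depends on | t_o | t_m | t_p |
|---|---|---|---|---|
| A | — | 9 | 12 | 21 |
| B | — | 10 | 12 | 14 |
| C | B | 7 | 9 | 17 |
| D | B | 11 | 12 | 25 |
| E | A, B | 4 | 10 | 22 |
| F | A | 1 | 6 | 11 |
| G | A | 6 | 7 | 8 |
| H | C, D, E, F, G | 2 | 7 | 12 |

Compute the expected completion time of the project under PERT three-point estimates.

33 days

te_A = (9 + 4·12 + 21)/6 = 78/6 = 13
te_B = (10 + 4·12 + 14)/6 = 72/6 = 12
te_C = (7 + 4·9 + 17)/6 = 60/6 = 10
te_D = (11 + 4·12 + 25)/6 = 84/6 = 14
te_E = (4 + 4·10 + 22)/6 = 66/6 = 11
te_F = (1 + 4·6 + 11)/6 = 36/6 = 6
te_G = (6 + 4·7 + 8)/6 = 42/6 = 7
te_H = (2 + 4·7 + 12)/6 = 42/6 = 7

Forward pass:
ES_A = 0; EF_A = 13
ES_B = 0; EF_B = 12
ES_C = 12; EF_C = 12+10 = 22
ES_D = 12; EF_D = 12+14 = 26
ES_E = max(EF_A=13, EF_B=12) = 13; EF_E = 13+11 = 24
ES_F = 13; EF_F = 13+6 = 19
ES_G = 13; EF_G = 13+7 = 20
ES_H = max(EF_C=22, EF_D=26, EF_E=24, EF_F=19, EF_G=20) = 26; EF_H = 26+7 = 33
Expected project duration μ = 33 days. Critical path: B → D → H.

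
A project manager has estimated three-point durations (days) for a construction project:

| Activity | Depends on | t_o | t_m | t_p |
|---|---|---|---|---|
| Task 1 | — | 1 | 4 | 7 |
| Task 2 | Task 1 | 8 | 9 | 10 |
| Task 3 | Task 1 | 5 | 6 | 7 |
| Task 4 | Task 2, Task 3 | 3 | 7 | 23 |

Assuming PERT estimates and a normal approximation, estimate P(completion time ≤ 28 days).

0.957

te_Task 1 = (1 + 4·4 + 7)/6 = 24/6 = 4; σ²_Task 1 = ((7−1)/6)² = 1.000
te_Task 2 = (8 + 4·9 + 10)/6 = 54/6 = 9; σ²_Task 2 = ((10−8)/6)² = 0.111
te_Task 3 = (5 + 4·6 + 7)/6 = 36/6 = 6; σ²_Task 3 = ((7−5)/6)² = 0.111
te_Task 4 = (3 + 4·7 + 23)/6 = 54/6 = 9; σ²_Task 4 = ((23−3)/6)² = 11.111

Forward pass:
ES_Task 1 = 0; EF_Task 1 = 4
ES_Task 2 = 4; EF_Task 2 = 4+9 = 13
ES_Task 3 = 4; EF_Task 3 = 4+6 = 10
ES_Task 4 = max(EF_Task 2=13, EF_Task 3=10) = 13; EF_Task 4 = 13+9 = 22
Expected project duration μ = 22 days. Critical path: Task 1 → Task 2 → Task 4.

Variance along critical path = 1.000 + 0.111 + 11.111 = 12.222; σ = √12.222 = 3.496 days.
Z = (28 − 22) / 3.496 = 1.716
P(T ≤ 28) = Φ(1.716) ≈ 0.957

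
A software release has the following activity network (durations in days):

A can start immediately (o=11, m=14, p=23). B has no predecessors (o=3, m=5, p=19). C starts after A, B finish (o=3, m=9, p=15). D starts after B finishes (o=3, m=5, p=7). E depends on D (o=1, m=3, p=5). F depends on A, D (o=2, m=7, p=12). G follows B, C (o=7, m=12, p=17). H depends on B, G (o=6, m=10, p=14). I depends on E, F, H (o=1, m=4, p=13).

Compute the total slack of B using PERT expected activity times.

8 days

te_A = (11 + 4·14 + 23)/6 = 90/6 = 15
te_B = (3 + 4·5 + 19)/6 = 42/6 = 7
te_C = (3 + 4·9 + 15)/6 = 54/6 = 9
te_D = (3 + 4·5 + 7)/6 = 30/6 = 5
te_E = (1 + 4·3 + 5)/6 = 18/6 = 3
te_F = (2 + 4·7 + 12)/6 = 42/6 = 7
te_G = (7 + 4·12 + 17)/6 = 72/6 = 12
te_H = (6 + 4·10 + 14)/6 = 60/6 = 10
te_I = (1 + 4·4 + 13)/6 = 30/6 = 5

Forward pass:
ES_A = 0; EF_A = 15
ES_B = 0; EF_B = 7
ES_C = max(EF_A=15, EF_B=7) = 15; EF_C = 15+9 = 24
ES_D = 7; EF_D = 7+5 = 12
ES_E = 12; EF_E = 12+3 = 15
ES_F = max(EF_A=15, EF_D=12) = 15; EF_F = 15+7 = 22
ES_G = max(EF_B=7, EF_C=24) = 24; EF_G = 24+12 = 36
ES_H = max(EF_B=7, EF_G=36) = 36; EF_H = 36+10 = 46
ES_I = max(EF_E=15, EF_F=22, EF_H=46) = 46; EF_I = 46+5 = 51
Expected project duration μ = 51 days. Critical path: A → C → G → H → I.

Backward pass:
LF_I = 51; LS_I = 51−5 = 46
LF_H = LS_I = 46; LS_H = 46−10 = 36
LF_G = LS_H = 36; LS_G = 36−12 = 24
LF_F = LS_I = 46; LS_F = 46−7 = 39
LF_E = LS_I = 46; LS_E = 46−3 = 43
LF_D = min(LS_E=43, LS_F=39) = 39; LS_D = 39−5 = 34
LF_C = LS_G = 24; LS_C = 24−9 = 15
LF_B = min(LS_C=15, LS_D=34, LS_G=24, LS_H=36) = 15; LS_B = 15−7 = 8
LF_A = min(LS_C=15, LS_F=39) = 15; LS_A = 15−15 = 0
Slack_B = LS_B − ES_B = 8 − 0 = 8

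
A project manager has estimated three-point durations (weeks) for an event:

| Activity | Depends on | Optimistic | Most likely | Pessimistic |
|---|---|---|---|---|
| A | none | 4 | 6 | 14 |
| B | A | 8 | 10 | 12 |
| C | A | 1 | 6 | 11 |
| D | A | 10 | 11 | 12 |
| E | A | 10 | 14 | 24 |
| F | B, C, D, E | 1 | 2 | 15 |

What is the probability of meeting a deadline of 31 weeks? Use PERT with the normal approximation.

te_A = (4 + 4·6 + 14)/6 = 42/6 = 7; σ²_A = ((14−4)/6)² = 2.778
te_B = (8 + 4·10 + 12)/6 = 60/6 = 10; σ²_B = ((12−8)/6)² = 0.444
te_C = (1 + 4·6 + 11)/6 = 36/6 = 6; σ²_C = ((11−1)/6)² = 2.778
te_D = (10 + 4·11 + 12)/6 = 66/6 = 11; σ²_D = ((12−10)/6)² = 0.111
te_E = (10 + 4·14 + 24)/6 = 90/6 = 15; σ²_E = ((24−10)/6)² = 5.444
te_F = (1 + 4·2 + 15)/6 = 24/6 = 4; σ²_F = ((15−1)/6)² = 5.444

Forward pass:
ES_A = 0; EF_A = 7
ES_B = 7; EF_B = 7+10 = 17
ES_C = 7; EF_C = 7+6 = 13
ES_D = 7; EF_D = 7+11 = 18
ES_E = 7; EF_E = 7+15 = 22
ES_F = max(EF_B=17, EF_C=13, EF_D=18, EF_E=22) = 22; EF_F = 22+4 = 26
Expected project duration μ = 26 weeks. Critical path: A → E → F.

Variance along critical path = 2.778 + 5.444 + 5.444 = 13.667; σ = √13.667 = 3.697 weeks.
Z = (31 − 26) / 3.697 = 1.353
P(T ≤ 31) = Φ(1.353) ≈ 0.912

0.912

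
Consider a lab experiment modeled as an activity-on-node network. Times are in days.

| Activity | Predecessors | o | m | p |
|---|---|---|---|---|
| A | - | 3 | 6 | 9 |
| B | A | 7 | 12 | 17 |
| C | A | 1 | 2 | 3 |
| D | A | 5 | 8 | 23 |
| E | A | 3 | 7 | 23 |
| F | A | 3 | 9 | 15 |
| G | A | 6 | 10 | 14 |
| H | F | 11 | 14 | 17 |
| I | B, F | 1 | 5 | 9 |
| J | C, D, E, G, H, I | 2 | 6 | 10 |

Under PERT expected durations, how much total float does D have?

te_A = (3 + 4·6 + 9)/6 = 36/6 = 6
te_B = (7 + 4·12 + 17)/6 = 72/6 = 12
te_C = (1 + 4·2 + 3)/6 = 12/6 = 2
te_D = (5 + 4·8 + 23)/6 = 60/6 = 10
te_E = (3 + 4·7 + 23)/6 = 54/6 = 9
te_F = (3 + 4·9 + 15)/6 = 54/6 = 9
te_G = (6 + 4·10 + 14)/6 = 60/6 = 10
te_H = (11 + 4·14 + 17)/6 = 84/6 = 14
te_I = (1 + 4·5 + 9)/6 = 30/6 = 5
te_J = (2 + 4·6 + 10)/6 = 36/6 = 6

Forward pass:
ES_A = 0; EF_A = 6
ES_B = 6; EF_B = 6+12 = 18
ES_C = 6; EF_C = 6+2 = 8
ES_D = 6; EF_D = 6+10 = 16
ES_E = 6; EF_E = 6+9 = 15
ES_F = 6; EF_F = 6+9 = 15
ES_G = 6; EF_G = 6+10 = 16
ES_H = 15; EF_H = 15+14 = 29
ES_I = max(EF_B=18, EF_F=15) = 18; EF_I = 18+5 = 23
ES_J = max(EF_C=8, EF_D=16, EF_E=15, EF_G=16, EF_H=29, EF_I=23) = 29; EF_J = 29+6 = 35
Expected project duration μ = 35 days. Critical path: A → F → H → J.

Backward pass:
LF_J = 35; LS_J = 35−6 = 29
LF_I = LS_J = 29; LS_I = 29−5 = 24
LF_H = LS_J = 29; LS_H = 29−14 = 15
LF_G = LS_J = 29; LS_G = 29−10 = 19
LF_F = min(LS_H=15, LS_I=24) = 15; LS_F = 15−9 = 6
LF_E = LS_J = 29; LS_E = 29−9 = 20
LF_D = LS_J = 29; LS_D = 29−10 = 19
LF_C = LS_J = 29; LS_C = 29−2 = 27
LF_B = LS_I = 24; LS_B = 24−12 = 12
LF_A = min(LS_B=12, LS_C=27, LS_D=19, LS_E=20, LS_F=6, LS_G=19) = 6; LS_A = 6−6 = 0
Slack_D = LS_D − ES_D = 19 − 6 = 13

13 days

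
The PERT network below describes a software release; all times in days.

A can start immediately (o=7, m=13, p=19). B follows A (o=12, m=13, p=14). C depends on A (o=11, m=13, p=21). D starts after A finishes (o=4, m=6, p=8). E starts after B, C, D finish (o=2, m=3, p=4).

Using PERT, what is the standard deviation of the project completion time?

te_A = (7 + 4·13 + 19)/6 = 78/6 = 13; σ²_A = ((19−7)/6)² = 4.000
te_B = (12 + 4·13 + 14)/6 = 78/6 = 13; σ²_B = ((14−12)/6)² = 0.111
te_C = (11 + 4·13 + 21)/6 = 84/6 = 14; σ²_C = ((21−11)/6)² = 2.778
te_D = (4 + 4·6 + 8)/6 = 36/6 = 6; σ²_D = ((8−4)/6)² = 0.444
te_E = (2 + 4·3 + 4)/6 = 18/6 = 3; σ²_E = ((4−2)/6)² = 0.111

Forward pass:
ES_A = 0; EF_A = 13
ES_B = 13; EF_B = 13+13 = 26
ES_C = 13; EF_C = 13+14 = 27
ES_D = 13; EF_D = 13+6 = 19
ES_E = max(EF_B=26, EF_C=27, EF_D=19) = 27; EF_E = 27+3 = 30
Expected project duration μ = 30 days. Critical path: A → C → E.

Variance along critical path = 4.000 + 2.778 + 0.111 = 6.889
σ = √6.889 = 2.625 days

2.62 days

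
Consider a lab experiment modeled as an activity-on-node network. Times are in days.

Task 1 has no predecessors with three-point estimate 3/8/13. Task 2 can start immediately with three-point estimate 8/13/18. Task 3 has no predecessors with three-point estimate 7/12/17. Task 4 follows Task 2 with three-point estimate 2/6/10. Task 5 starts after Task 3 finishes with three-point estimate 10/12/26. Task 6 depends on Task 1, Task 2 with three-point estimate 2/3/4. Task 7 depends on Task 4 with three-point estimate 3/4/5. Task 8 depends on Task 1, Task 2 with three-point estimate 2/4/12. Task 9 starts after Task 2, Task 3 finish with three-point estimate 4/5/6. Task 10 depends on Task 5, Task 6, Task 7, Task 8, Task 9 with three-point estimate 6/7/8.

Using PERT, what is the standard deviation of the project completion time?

3.16 days

te_Task 1 = (3 + 4·8 + 13)/6 = 48/6 = 8; σ²_Task 1 = ((13−3)/6)² = 2.778
te_Task 2 = (8 + 4·13 + 18)/6 = 78/6 = 13; σ²_Task 2 = ((18−8)/6)² = 2.778
te_Task 3 = (7 + 4·12 + 17)/6 = 72/6 = 12; σ²_Task 3 = ((17−7)/6)² = 2.778
te_Task 4 = (2 + 4·6 + 10)/6 = 36/6 = 6; σ²_Task 4 = ((10−2)/6)² = 1.778
te_Task 5 = (10 + 4·12 + 26)/6 = 84/6 = 14; σ²_Task 5 = ((26−10)/6)² = 7.111
te_Task 6 = (2 + 4·3 + 4)/6 = 18/6 = 3; σ²_Task 6 = ((4−2)/6)² = 0.111
te_Task 7 = (3 + 4·4 + 5)/6 = 24/6 = 4; σ²_Task 7 = ((5−3)/6)² = 0.111
te_Task 8 = (2 + 4·4 + 12)/6 = 30/6 = 5; σ²_Task 8 = ((12−2)/6)² = 2.778
te_Task 9 = (4 + 4·5 + 6)/6 = 30/6 = 5; σ²_Task 9 = ((6−4)/6)² = 0.111
te_Task 10 = (6 + 4·7 + 8)/6 = 42/6 = 7; σ²_Task 10 = ((8−6)/6)² = 0.111

Forward pass:
ES_Task 1 = 0; EF_Task 1 = 8
ES_Task 2 = 0; EF_Task 2 = 13
ES_Task 3 = 0; EF_Task 3 = 12
ES_Task 4 = 13; EF_Task 4 = 13+6 = 19
ES_Task 5 = 12; EF_Task 5 = 12+14 = 26
ES_Task 6 = max(EF_Task 1=8, EF_Task 2=13) = 13; EF_Task 6 = 13+3 = 16
ES_Task 7 = 19; EF_Task 7 = 19+4 = 23
ES_Task 8 = max(EF_Task 1=8, EF_Task 2=13) = 13; EF_Task 8 = 13+5 = 18
ES_Task 9 = max(EF_Task 2=13, EF_Task 3=12) = 13; EF_Task 9 = 13+5 = 18
ES_Task 10 = max(EF_Task 5=26, EF_Task 6=16, EF_Task 7=23, EF_Task 8=18, EF_Task 9=18) = 26; EF_Task 10 = 26+7 = 33
Expected project duration μ = 33 days. Critical path: Task 3 → Task 5 → Task 10.

Variance along critical path = 2.778 + 7.111 + 0.111 = 10.000
σ = √10.000 = 3.162 days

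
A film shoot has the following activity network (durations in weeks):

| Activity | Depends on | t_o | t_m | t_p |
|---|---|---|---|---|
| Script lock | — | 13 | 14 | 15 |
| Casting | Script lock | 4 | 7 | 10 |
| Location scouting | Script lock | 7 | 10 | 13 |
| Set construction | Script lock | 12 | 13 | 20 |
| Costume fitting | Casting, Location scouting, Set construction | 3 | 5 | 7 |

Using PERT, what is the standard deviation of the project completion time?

te_Script lock = (13 + 4·14 + 15)/6 = 84/6 = 14; σ²_Script lock = ((15−13)/6)² = 0.111
te_Casting = (4 + 4·7 + 10)/6 = 42/6 = 7; σ²_Casting = ((10−4)/6)² = 1.000
te_Location scouting = (7 + 4·10 + 13)/6 = 60/6 = 10; σ²_Location scouting = ((13−7)/6)² = 1.000
te_Set construction = (12 + 4·13 + 20)/6 = 84/6 = 14; σ²_Set construction = ((20−12)/6)² = 1.778
te_Costume fitting = (3 + 4·5 + 7)/6 = 30/6 = 5; σ²_Costume fitting = ((7−3)/6)² = 0.444

Forward pass:
ES_Script lock = 0; EF_Script lock = 14
ES_Casting = 14; EF_Casting = 14+7 = 21
ES_Location scouting = 14; EF_Location scouting = 14+10 = 24
ES_Set construction = 14; EF_Set construction = 14+14 = 28
ES_Costume fitting = max(EF_Casting=21, EF_Location scouting=24, EF_Set construction=28) = 28; EF_Costume fitting = 28+5 = 33
Expected project duration μ = 33 weeks. Critical path: Script lock → Set construction → Costume fitting.

Variance along critical path = 0.111 + 1.778 + 0.444 = 2.333
σ = √2.333 = 1.528 weeks

1.53 weeks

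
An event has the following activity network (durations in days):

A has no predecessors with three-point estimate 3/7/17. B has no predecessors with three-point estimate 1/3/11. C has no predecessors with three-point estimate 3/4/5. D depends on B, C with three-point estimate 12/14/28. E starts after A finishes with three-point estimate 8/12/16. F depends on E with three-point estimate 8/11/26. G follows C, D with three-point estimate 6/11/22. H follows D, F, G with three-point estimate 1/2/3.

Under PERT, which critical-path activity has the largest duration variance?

te_A = (3 + 4·7 + 17)/6 = 48/6 = 8; σ²_A = ((17−3)/6)² = 5.444
te_B = (1 + 4·3 + 11)/6 = 24/6 = 4; σ²_B = ((11−1)/6)² = 2.778
te_C = (3 + 4·4 + 5)/6 = 24/6 = 4; σ²_C = ((5−3)/6)² = 0.111
te_D = (12 + 4·14 + 28)/6 = 96/6 = 16; σ²_D = ((28−12)/6)² = 7.111
te_E = (8 + 4·12 + 16)/6 = 72/6 = 12; σ²_E = ((16−8)/6)² = 1.778
te_F = (8 + 4·11 + 26)/6 = 78/6 = 13; σ²_F = ((26−8)/6)² = 9.000
te_G = (6 + 4·11 + 22)/6 = 72/6 = 12; σ²_G = ((22−6)/6)² = 7.111
te_H = (1 + 4·2 + 3)/6 = 12/6 = 2; σ²_H = ((3−1)/6)² = 0.111

Forward pass:
ES_A = 0; EF_A = 8
ES_B = 0; EF_B = 4
ES_C = 0; EF_C = 4
ES_D = max(EF_B=4, EF_C=4) = 4; EF_D = 4+16 = 20
ES_E = 8; EF_E = 8+12 = 20
ES_F = 20; EF_F = 20+13 = 33
ES_G = max(EF_C=4, EF_D=20) = 20; EF_G = 20+12 = 32
ES_H = max(EF_D=20, EF_F=33, EF_G=32) = 33; EF_H = 33+2 = 35
Expected project duration μ = 35 days. Critical path: A → E → F → H.

Variances on critical path: σ²_A=5.444, σ²_E=1.778, σ²_F=9.000, σ²_H=0.111.
Largest is σ²_F = 9.000.

F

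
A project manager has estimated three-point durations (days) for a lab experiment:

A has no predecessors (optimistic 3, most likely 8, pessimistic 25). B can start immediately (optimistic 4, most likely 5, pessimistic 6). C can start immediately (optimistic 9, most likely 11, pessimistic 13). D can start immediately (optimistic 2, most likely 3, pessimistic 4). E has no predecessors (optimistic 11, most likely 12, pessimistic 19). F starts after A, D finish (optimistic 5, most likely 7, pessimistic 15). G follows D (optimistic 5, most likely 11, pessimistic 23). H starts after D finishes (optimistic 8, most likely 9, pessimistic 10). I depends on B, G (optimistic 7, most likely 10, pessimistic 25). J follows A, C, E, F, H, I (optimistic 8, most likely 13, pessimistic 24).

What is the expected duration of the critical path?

te_A = (3 + 4·8 + 25)/6 = 60/6 = 10
te_B = (4 + 4·5 + 6)/6 = 30/6 = 5
te_C = (9 + 4·11 + 13)/6 = 66/6 = 11
te_D = (2 + 4·3 + 4)/6 = 18/6 = 3
te_E = (11 + 4·12 + 19)/6 = 78/6 = 13
te_F = (5 + 4·7 + 15)/6 = 48/6 = 8
te_G = (5 + 4·11 + 23)/6 = 72/6 = 12
te_H = (8 + 4·9 + 10)/6 = 54/6 = 9
te_I = (7 + 4·10 + 25)/6 = 72/6 = 12
te_J = (8 + 4·13 + 24)/6 = 84/6 = 14

Forward pass:
ES_A = 0; EF_A = 10
ES_B = 0; EF_B = 5
ES_C = 0; EF_C = 11
ES_D = 0; EF_D = 3
ES_E = 0; EF_E = 13
ES_F = max(EF_A=10, EF_D=3) = 10; EF_F = 10+8 = 18
ES_G = 3; EF_G = 3+12 = 15
ES_H = 3; EF_H = 3+9 = 12
ES_I = max(EF_B=5, EF_G=15) = 15; EF_I = 15+12 = 27
ES_J = max(EF_A=10, EF_C=11, EF_E=13, EF_F=18, EF_H=12, EF_I=27) = 27; EF_J = 27+14 = 41
Expected project duration μ = 41 days. Critical path: D → G → I → J.

41 days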